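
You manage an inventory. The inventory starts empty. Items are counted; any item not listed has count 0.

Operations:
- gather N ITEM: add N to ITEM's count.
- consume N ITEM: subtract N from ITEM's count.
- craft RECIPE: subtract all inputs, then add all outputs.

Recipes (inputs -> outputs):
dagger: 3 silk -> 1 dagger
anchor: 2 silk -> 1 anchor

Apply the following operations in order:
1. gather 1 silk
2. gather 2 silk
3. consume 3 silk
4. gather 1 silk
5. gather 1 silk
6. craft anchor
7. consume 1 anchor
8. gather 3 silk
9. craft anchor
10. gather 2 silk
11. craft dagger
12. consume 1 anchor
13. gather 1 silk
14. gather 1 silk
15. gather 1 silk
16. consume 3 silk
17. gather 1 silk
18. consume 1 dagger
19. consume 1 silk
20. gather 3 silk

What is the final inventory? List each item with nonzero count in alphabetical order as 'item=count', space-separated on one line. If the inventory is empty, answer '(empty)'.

After 1 (gather 1 silk): silk=1
After 2 (gather 2 silk): silk=3
After 3 (consume 3 silk): (empty)
After 4 (gather 1 silk): silk=1
After 5 (gather 1 silk): silk=2
After 6 (craft anchor): anchor=1
After 7 (consume 1 anchor): (empty)
After 8 (gather 3 silk): silk=3
After 9 (craft anchor): anchor=1 silk=1
After 10 (gather 2 silk): anchor=1 silk=3
After 11 (craft dagger): anchor=1 dagger=1
After 12 (consume 1 anchor): dagger=1
After 13 (gather 1 silk): dagger=1 silk=1
After 14 (gather 1 silk): dagger=1 silk=2
After 15 (gather 1 silk): dagger=1 silk=3
After 16 (consume 3 silk): dagger=1
After 17 (gather 1 silk): dagger=1 silk=1
After 18 (consume 1 dagger): silk=1
After 19 (consume 1 silk): (empty)
After 20 (gather 3 silk): silk=3

Answer: silk=3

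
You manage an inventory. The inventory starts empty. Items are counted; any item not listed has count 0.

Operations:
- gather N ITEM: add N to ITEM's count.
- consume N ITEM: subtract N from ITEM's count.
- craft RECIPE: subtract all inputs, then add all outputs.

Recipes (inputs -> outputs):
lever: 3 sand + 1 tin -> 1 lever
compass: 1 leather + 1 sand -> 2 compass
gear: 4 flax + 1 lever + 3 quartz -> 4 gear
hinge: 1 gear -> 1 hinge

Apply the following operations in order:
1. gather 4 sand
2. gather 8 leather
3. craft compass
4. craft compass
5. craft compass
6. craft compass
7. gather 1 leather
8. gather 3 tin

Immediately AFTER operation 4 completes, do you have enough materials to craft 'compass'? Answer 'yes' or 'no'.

After 1 (gather 4 sand): sand=4
After 2 (gather 8 leather): leather=8 sand=4
After 3 (craft compass): compass=2 leather=7 sand=3
After 4 (craft compass): compass=4 leather=6 sand=2

Answer: yes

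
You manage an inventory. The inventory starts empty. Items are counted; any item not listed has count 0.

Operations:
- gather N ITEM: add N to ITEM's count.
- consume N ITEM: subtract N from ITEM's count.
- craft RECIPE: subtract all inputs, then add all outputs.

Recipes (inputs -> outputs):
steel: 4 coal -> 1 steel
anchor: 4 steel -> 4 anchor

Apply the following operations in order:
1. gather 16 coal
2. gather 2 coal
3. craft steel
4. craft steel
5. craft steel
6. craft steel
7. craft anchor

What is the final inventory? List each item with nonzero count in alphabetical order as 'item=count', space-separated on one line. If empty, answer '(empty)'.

Answer: anchor=4 coal=2

Derivation:
After 1 (gather 16 coal): coal=16
After 2 (gather 2 coal): coal=18
After 3 (craft steel): coal=14 steel=1
After 4 (craft steel): coal=10 steel=2
After 5 (craft steel): coal=6 steel=3
After 6 (craft steel): coal=2 steel=4
After 7 (craft anchor): anchor=4 coal=2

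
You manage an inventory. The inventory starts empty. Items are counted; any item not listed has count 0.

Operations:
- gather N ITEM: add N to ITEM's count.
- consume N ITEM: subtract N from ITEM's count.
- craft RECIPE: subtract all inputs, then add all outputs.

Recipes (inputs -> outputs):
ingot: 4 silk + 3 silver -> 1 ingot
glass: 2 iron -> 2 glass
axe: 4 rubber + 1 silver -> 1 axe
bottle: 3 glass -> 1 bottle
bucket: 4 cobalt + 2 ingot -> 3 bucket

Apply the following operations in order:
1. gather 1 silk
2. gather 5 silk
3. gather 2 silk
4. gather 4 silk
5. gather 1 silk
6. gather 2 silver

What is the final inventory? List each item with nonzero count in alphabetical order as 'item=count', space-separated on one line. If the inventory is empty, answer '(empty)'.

Answer: silk=13 silver=2

Derivation:
After 1 (gather 1 silk): silk=1
After 2 (gather 5 silk): silk=6
After 3 (gather 2 silk): silk=8
After 4 (gather 4 silk): silk=12
After 5 (gather 1 silk): silk=13
After 6 (gather 2 silver): silk=13 silver=2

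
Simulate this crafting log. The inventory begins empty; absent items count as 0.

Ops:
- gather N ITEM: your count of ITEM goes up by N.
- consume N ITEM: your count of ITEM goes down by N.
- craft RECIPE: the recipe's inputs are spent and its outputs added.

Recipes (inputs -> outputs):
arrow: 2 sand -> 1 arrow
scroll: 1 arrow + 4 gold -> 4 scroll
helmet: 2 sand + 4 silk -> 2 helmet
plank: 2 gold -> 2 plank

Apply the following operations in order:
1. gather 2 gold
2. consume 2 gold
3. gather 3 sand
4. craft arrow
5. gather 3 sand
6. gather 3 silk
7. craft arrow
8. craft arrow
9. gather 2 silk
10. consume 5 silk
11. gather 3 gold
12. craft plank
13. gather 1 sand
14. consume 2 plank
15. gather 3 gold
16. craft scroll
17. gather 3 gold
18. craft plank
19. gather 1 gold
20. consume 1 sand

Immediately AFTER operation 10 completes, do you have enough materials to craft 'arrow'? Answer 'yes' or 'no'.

After 1 (gather 2 gold): gold=2
After 2 (consume 2 gold): (empty)
After 3 (gather 3 sand): sand=3
After 4 (craft arrow): arrow=1 sand=1
After 5 (gather 3 sand): arrow=1 sand=4
After 6 (gather 3 silk): arrow=1 sand=4 silk=3
After 7 (craft arrow): arrow=2 sand=2 silk=3
After 8 (craft arrow): arrow=3 silk=3
After 9 (gather 2 silk): arrow=3 silk=5
After 10 (consume 5 silk): arrow=3

Answer: no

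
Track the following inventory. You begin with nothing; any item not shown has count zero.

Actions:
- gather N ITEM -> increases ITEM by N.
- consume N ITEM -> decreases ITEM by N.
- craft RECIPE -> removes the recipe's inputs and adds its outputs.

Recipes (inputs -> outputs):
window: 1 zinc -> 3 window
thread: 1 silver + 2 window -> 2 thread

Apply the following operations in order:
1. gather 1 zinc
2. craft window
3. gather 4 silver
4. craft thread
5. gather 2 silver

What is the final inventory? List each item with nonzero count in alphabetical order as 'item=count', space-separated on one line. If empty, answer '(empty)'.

Answer: silver=5 thread=2 window=1

Derivation:
After 1 (gather 1 zinc): zinc=1
After 2 (craft window): window=3
After 3 (gather 4 silver): silver=4 window=3
After 4 (craft thread): silver=3 thread=2 window=1
After 5 (gather 2 silver): silver=5 thread=2 window=1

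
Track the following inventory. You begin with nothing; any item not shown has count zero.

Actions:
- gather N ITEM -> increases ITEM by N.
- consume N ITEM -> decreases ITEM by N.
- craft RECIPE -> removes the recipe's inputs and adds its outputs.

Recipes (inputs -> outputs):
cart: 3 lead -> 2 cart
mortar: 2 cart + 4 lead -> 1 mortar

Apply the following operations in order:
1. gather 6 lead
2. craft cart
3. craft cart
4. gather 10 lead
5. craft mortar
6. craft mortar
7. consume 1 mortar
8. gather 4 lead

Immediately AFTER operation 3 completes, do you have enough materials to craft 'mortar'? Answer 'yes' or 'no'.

After 1 (gather 6 lead): lead=6
After 2 (craft cart): cart=2 lead=3
After 3 (craft cart): cart=4

Answer: no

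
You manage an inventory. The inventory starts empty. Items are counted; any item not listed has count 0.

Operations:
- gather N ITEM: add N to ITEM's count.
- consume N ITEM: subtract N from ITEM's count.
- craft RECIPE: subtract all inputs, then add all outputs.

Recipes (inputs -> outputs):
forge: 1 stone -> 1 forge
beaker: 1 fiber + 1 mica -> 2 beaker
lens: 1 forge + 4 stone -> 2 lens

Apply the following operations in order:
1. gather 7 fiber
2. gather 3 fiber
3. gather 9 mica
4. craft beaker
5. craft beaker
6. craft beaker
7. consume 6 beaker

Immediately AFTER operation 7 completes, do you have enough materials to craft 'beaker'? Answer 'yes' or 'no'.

After 1 (gather 7 fiber): fiber=7
After 2 (gather 3 fiber): fiber=10
After 3 (gather 9 mica): fiber=10 mica=9
After 4 (craft beaker): beaker=2 fiber=9 mica=8
After 5 (craft beaker): beaker=4 fiber=8 mica=7
After 6 (craft beaker): beaker=6 fiber=7 mica=6
After 7 (consume 6 beaker): fiber=7 mica=6

Answer: yes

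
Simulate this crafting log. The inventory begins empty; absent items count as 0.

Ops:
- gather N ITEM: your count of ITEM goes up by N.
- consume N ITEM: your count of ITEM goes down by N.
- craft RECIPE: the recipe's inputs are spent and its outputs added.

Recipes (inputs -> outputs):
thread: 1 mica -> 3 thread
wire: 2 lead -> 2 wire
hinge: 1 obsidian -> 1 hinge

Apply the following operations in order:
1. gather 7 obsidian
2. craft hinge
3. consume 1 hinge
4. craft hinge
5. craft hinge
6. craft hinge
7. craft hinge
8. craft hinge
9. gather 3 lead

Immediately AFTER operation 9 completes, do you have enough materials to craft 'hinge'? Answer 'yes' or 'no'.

Answer: yes

Derivation:
After 1 (gather 7 obsidian): obsidian=7
After 2 (craft hinge): hinge=1 obsidian=6
After 3 (consume 1 hinge): obsidian=6
After 4 (craft hinge): hinge=1 obsidian=5
After 5 (craft hinge): hinge=2 obsidian=4
After 6 (craft hinge): hinge=3 obsidian=3
After 7 (craft hinge): hinge=4 obsidian=2
After 8 (craft hinge): hinge=5 obsidian=1
After 9 (gather 3 lead): hinge=5 lead=3 obsidian=1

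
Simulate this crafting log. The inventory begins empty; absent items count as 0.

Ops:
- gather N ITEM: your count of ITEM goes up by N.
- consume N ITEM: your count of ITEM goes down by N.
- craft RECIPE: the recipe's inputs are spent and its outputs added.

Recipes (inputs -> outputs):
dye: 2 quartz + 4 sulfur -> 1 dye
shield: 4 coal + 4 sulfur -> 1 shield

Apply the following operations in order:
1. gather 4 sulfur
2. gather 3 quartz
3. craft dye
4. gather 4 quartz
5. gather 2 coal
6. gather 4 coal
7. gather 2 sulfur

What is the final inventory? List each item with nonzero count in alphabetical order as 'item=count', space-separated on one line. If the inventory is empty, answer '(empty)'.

After 1 (gather 4 sulfur): sulfur=4
After 2 (gather 3 quartz): quartz=3 sulfur=4
After 3 (craft dye): dye=1 quartz=1
After 4 (gather 4 quartz): dye=1 quartz=5
After 5 (gather 2 coal): coal=2 dye=1 quartz=5
After 6 (gather 4 coal): coal=6 dye=1 quartz=5
After 7 (gather 2 sulfur): coal=6 dye=1 quartz=5 sulfur=2

Answer: coal=6 dye=1 quartz=5 sulfur=2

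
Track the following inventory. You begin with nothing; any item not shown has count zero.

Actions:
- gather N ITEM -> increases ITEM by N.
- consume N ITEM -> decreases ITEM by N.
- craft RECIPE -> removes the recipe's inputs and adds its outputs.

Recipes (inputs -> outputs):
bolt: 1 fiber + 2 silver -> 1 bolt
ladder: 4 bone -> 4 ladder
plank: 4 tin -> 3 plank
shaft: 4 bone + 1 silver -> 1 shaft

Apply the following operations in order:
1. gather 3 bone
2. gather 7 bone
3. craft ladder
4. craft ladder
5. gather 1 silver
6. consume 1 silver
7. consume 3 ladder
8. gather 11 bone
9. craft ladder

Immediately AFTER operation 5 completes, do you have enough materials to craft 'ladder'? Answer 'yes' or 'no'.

Answer: no

Derivation:
After 1 (gather 3 bone): bone=3
After 2 (gather 7 bone): bone=10
After 3 (craft ladder): bone=6 ladder=4
After 4 (craft ladder): bone=2 ladder=8
After 5 (gather 1 silver): bone=2 ladder=8 silver=1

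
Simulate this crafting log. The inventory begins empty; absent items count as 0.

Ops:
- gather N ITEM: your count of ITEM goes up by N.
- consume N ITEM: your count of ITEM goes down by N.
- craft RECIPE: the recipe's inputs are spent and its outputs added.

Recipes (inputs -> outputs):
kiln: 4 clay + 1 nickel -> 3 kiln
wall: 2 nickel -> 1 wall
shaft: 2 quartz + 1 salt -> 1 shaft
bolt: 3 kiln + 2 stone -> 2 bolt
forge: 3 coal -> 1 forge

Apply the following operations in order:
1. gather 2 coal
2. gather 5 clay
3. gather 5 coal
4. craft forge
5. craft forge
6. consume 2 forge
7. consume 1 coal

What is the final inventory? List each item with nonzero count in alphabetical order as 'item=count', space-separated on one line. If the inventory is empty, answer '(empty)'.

Answer: clay=5

Derivation:
After 1 (gather 2 coal): coal=2
After 2 (gather 5 clay): clay=5 coal=2
After 3 (gather 5 coal): clay=5 coal=7
After 4 (craft forge): clay=5 coal=4 forge=1
After 5 (craft forge): clay=5 coal=1 forge=2
After 6 (consume 2 forge): clay=5 coal=1
After 7 (consume 1 coal): clay=5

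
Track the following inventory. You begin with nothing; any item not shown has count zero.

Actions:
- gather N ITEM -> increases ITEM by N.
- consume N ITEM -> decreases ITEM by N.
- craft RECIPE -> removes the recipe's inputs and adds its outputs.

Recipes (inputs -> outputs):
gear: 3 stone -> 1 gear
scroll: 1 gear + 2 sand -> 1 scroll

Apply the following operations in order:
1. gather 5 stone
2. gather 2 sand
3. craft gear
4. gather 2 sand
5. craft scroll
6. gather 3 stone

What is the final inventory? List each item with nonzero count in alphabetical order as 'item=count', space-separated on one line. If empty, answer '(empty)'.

Answer: sand=2 scroll=1 stone=5

Derivation:
After 1 (gather 5 stone): stone=5
After 2 (gather 2 sand): sand=2 stone=5
After 3 (craft gear): gear=1 sand=2 stone=2
After 4 (gather 2 sand): gear=1 sand=4 stone=2
After 5 (craft scroll): sand=2 scroll=1 stone=2
After 6 (gather 3 stone): sand=2 scroll=1 stone=5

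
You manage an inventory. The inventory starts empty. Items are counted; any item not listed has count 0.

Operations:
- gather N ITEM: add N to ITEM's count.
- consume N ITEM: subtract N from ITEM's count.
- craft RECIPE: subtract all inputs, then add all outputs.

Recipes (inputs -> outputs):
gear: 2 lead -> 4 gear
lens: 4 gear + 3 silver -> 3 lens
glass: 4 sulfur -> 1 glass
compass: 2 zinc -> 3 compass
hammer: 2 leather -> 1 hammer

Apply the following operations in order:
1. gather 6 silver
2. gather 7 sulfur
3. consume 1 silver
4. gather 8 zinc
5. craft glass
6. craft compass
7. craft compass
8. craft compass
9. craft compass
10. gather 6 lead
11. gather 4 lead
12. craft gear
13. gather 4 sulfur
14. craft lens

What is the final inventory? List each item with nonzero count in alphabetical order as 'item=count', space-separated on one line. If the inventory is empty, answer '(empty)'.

Answer: compass=12 glass=1 lead=8 lens=3 silver=2 sulfur=7

Derivation:
After 1 (gather 6 silver): silver=6
After 2 (gather 7 sulfur): silver=6 sulfur=7
After 3 (consume 1 silver): silver=5 sulfur=7
After 4 (gather 8 zinc): silver=5 sulfur=7 zinc=8
After 5 (craft glass): glass=1 silver=5 sulfur=3 zinc=8
After 6 (craft compass): compass=3 glass=1 silver=5 sulfur=3 zinc=6
After 7 (craft compass): compass=6 glass=1 silver=5 sulfur=3 zinc=4
After 8 (craft compass): compass=9 glass=1 silver=5 sulfur=3 zinc=2
After 9 (craft compass): compass=12 glass=1 silver=5 sulfur=3
After 10 (gather 6 lead): compass=12 glass=1 lead=6 silver=5 sulfur=3
After 11 (gather 4 lead): compass=12 glass=1 lead=10 silver=5 sulfur=3
After 12 (craft gear): compass=12 gear=4 glass=1 lead=8 silver=5 sulfur=3
After 13 (gather 4 sulfur): compass=12 gear=4 glass=1 lead=8 silver=5 sulfur=7
After 14 (craft lens): compass=12 glass=1 lead=8 lens=3 silver=2 sulfur=7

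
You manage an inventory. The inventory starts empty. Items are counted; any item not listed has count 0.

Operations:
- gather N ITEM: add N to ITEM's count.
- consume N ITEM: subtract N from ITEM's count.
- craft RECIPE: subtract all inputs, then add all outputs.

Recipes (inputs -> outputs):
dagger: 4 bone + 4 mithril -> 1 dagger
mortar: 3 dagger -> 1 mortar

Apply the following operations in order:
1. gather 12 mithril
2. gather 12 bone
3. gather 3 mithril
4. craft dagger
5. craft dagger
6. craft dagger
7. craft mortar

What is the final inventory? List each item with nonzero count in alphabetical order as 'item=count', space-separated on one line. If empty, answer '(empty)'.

Answer: mithril=3 mortar=1

Derivation:
After 1 (gather 12 mithril): mithril=12
After 2 (gather 12 bone): bone=12 mithril=12
After 3 (gather 3 mithril): bone=12 mithril=15
After 4 (craft dagger): bone=8 dagger=1 mithril=11
After 5 (craft dagger): bone=4 dagger=2 mithril=7
After 6 (craft dagger): dagger=3 mithril=3
After 7 (craft mortar): mithril=3 mortar=1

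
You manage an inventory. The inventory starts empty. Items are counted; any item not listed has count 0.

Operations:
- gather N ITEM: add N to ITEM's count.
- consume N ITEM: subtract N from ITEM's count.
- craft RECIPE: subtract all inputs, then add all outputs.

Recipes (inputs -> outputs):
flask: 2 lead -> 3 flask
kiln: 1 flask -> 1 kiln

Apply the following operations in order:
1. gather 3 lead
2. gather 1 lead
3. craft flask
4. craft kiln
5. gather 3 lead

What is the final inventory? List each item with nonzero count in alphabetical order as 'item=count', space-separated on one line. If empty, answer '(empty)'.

After 1 (gather 3 lead): lead=3
After 2 (gather 1 lead): lead=4
After 3 (craft flask): flask=3 lead=2
After 4 (craft kiln): flask=2 kiln=1 lead=2
After 5 (gather 3 lead): flask=2 kiln=1 lead=5

Answer: flask=2 kiln=1 lead=5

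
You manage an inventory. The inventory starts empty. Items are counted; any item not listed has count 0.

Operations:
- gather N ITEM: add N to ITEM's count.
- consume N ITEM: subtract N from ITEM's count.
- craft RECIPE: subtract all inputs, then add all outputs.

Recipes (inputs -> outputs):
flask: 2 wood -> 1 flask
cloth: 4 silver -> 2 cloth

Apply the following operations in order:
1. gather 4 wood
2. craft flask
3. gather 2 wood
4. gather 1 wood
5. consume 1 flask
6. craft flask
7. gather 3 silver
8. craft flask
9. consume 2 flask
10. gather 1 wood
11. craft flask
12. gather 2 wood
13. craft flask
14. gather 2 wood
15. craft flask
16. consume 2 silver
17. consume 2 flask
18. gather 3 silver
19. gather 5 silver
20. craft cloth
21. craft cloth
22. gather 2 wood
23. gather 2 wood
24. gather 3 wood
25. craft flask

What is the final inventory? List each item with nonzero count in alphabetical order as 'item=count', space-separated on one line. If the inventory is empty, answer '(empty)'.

After 1 (gather 4 wood): wood=4
After 2 (craft flask): flask=1 wood=2
After 3 (gather 2 wood): flask=1 wood=4
After 4 (gather 1 wood): flask=1 wood=5
After 5 (consume 1 flask): wood=5
After 6 (craft flask): flask=1 wood=3
After 7 (gather 3 silver): flask=1 silver=3 wood=3
After 8 (craft flask): flask=2 silver=3 wood=1
After 9 (consume 2 flask): silver=3 wood=1
After 10 (gather 1 wood): silver=3 wood=2
After 11 (craft flask): flask=1 silver=3
After 12 (gather 2 wood): flask=1 silver=3 wood=2
After 13 (craft flask): flask=2 silver=3
After 14 (gather 2 wood): flask=2 silver=3 wood=2
After 15 (craft flask): flask=3 silver=3
After 16 (consume 2 silver): flask=3 silver=1
After 17 (consume 2 flask): flask=1 silver=1
After 18 (gather 3 silver): flask=1 silver=4
After 19 (gather 5 silver): flask=1 silver=9
After 20 (craft cloth): cloth=2 flask=1 silver=5
After 21 (craft cloth): cloth=4 flask=1 silver=1
After 22 (gather 2 wood): cloth=4 flask=1 silver=1 wood=2
After 23 (gather 2 wood): cloth=4 flask=1 silver=1 wood=4
After 24 (gather 3 wood): cloth=4 flask=1 silver=1 wood=7
After 25 (craft flask): cloth=4 flask=2 silver=1 wood=5

Answer: cloth=4 flask=2 silver=1 wood=5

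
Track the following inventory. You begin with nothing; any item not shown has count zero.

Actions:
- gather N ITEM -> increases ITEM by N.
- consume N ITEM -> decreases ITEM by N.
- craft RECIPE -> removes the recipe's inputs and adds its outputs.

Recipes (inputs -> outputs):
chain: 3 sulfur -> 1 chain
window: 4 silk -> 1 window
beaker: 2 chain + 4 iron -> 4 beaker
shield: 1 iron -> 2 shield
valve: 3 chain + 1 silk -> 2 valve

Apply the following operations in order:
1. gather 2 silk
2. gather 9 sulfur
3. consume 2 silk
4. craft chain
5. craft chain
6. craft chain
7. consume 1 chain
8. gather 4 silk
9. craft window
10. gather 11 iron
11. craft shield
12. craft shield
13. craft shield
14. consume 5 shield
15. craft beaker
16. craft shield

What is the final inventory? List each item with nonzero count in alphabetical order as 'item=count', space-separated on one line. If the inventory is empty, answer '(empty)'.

After 1 (gather 2 silk): silk=2
After 2 (gather 9 sulfur): silk=2 sulfur=9
After 3 (consume 2 silk): sulfur=9
After 4 (craft chain): chain=1 sulfur=6
After 5 (craft chain): chain=2 sulfur=3
After 6 (craft chain): chain=3
After 7 (consume 1 chain): chain=2
After 8 (gather 4 silk): chain=2 silk=4
After 9 (craft window): chain=2 window=1
After 10 (gather 11 iron): chain=2 iron=11 window=1
After 11 (craft shield): chain=2 iron=10 shield=2 window=1
After 12 (craft shield): chain=2 iron=9 shield=4 window=1
After 13 (craft shield): chain=2 iron=8 shield=6 window=1
After 14 (consume 5 shield): chain=2 iron=8 shield=1 window=1
After 15 (craft beaker): beaker=4 iron=4 shield=1 window=1
After 16 (craft shield): beaker=4 iron=3 shield=3 window=1

Answer: beaker=4 iron=3 shield=3 window=1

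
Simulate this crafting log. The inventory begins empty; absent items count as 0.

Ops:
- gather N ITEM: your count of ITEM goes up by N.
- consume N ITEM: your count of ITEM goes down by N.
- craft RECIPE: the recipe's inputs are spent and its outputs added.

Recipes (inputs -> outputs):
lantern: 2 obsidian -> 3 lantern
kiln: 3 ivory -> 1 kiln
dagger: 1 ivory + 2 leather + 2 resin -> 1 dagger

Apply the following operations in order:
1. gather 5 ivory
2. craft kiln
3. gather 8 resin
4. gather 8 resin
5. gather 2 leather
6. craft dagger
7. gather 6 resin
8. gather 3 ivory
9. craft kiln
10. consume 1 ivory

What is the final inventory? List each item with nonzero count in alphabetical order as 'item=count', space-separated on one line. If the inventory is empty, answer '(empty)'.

Answer: dagger=1 kiln=2 resin=20

Derivation:
After 1 (gather 5 ivory): ivory=5
After 2 (craft kiln): ivory=2 kiln=1
After 3 (gather 8 resin): ivory=2 kiln=1 resin=8
After 4 (gather 8 resin): ivory=2 kiln=1 resin=16
After 5 (gather 2 leather): ivory=2 kiln=1 leather=2 resin=16
After 6 (craft dagger): dagger=1 ivory=1 kiln=1 resin=14
After 7 (gather 6 resin): dagger=1 ivory=1 kiln=1 resin=20
After 8 (gather 3 ivory): dagger=1 ivory=4 kiln=1 resin=20
After 9 (craft kiln): dagger=1 ivory=1 kiln=2 resin=20
After 10 (consume 1 ivory): dagger=1 kiln=2 resin=20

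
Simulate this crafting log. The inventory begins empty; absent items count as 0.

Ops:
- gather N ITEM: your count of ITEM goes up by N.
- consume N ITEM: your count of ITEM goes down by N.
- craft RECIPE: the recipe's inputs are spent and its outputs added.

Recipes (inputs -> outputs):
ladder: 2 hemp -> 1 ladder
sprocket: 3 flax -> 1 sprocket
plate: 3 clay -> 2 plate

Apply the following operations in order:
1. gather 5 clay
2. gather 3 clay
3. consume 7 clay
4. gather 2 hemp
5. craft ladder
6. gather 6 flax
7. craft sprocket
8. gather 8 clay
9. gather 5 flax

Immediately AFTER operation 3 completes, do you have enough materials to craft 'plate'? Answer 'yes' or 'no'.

After 1 (gather 5 clay): clay=5
After 2 (gather 3 clay): clay=8
After 3 (consume 7 clay): clay=1

Answer: no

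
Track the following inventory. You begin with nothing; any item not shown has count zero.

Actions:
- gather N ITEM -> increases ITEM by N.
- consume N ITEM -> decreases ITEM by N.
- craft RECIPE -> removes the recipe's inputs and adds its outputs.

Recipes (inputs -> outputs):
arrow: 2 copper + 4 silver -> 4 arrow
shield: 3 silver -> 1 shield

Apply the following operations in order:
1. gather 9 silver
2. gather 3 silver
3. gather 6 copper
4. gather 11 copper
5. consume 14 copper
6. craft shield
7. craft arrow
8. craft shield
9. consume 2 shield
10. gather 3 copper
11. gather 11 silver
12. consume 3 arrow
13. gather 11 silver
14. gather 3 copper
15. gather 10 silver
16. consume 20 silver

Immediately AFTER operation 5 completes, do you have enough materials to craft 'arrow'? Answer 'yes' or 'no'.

After 1 (gather 9 silver): silver=9
After 2 (gather 3 silver): silver=12
After 3 (gather 6 copper): copper=6 silver=12
After 4 (gather 11 copper): copper=17 silver=12
After 5 (consume 14 copper): copper=3 silver=12

Answer: yes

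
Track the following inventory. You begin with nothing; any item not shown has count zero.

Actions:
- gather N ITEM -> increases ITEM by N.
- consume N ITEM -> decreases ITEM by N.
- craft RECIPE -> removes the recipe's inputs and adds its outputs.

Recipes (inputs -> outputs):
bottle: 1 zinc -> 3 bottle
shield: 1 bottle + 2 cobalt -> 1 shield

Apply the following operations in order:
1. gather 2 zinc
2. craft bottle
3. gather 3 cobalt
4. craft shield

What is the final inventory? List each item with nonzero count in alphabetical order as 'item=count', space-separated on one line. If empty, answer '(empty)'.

Answer: bottle=2 cobalt=1 shield=1 zinc=1

Derivation:
After 1 (gather 2 zinc): zinc=2
After 2 (craft bottle): bottle=3 zinc=1
After 3 (gather 3 cobalt): bottle=3 cobalt=3 zinc=1
After 4 (craft shield): bottle=2 cobalt=1 shield=1 zinc=1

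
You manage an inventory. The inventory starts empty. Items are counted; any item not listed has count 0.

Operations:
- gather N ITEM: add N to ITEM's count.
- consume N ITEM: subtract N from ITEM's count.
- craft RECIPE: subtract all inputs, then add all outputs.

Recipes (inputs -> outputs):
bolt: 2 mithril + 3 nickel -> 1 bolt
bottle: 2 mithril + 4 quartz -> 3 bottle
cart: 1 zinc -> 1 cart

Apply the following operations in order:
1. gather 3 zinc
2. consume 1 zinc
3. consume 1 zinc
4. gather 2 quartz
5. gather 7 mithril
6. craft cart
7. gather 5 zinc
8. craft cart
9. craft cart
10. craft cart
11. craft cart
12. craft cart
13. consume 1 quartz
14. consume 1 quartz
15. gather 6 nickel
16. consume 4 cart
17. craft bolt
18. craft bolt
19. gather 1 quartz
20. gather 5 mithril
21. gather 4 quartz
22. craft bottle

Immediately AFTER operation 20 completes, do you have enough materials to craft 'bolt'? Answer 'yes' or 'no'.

After 1 (gather 3 zinc): zinc=3
After 2 (consume 1 zinc): zinc=2
After 3 (consume 1 zinc): zinc=1
After 4 (gather 2 quartz): quartz=2 zinc=1
After 5 (gather 7 mithril): mithril=7 quartz=2 zinc=1
After 6 (craft cart): cart=1 mithril=7 quartz=2
After 7 (gather 5 zinc): cart=1 mithril=7 quartz=2 zinc=5
After 8 (craft cart): cart=2 mithril=7 quartz=2 zinc=4
After 9 (craft cart): cart=3 mithril=7 quartz=2 zinc=3
After 10 (craft cart): cart=4 mithril=7 quartz=2 zinc=2
After 11 (craft cart): cart=5 mithril=7 quartz=2 zinc=1
After 12 (craft cart): cart=6 mithril=7 quartz=2
After 13 (consume 1 quartz): cart=6 mithril=7 quartz=1
After 14 (consume 1 quartz): cart=6 mithril=7
After 15 (gather 6 nickel): cart=6 mithril=7 nickel=6
After 16 (consume 4 cart): cart=2 mithril=7 nickel=6
After 17 (craft bolt): bolt=1 cart=2 mithril=5 nickel=3
After 18 (craft bolt): bolt=2 cart=2 mithril=3
After 19 (gather 1 quartz): bolt=2 cart=2 mithril=3 quartz=1
After 20 (gather 5 mithril): bolt=2 cart=2 mithril=8 quartz=1

Answer: no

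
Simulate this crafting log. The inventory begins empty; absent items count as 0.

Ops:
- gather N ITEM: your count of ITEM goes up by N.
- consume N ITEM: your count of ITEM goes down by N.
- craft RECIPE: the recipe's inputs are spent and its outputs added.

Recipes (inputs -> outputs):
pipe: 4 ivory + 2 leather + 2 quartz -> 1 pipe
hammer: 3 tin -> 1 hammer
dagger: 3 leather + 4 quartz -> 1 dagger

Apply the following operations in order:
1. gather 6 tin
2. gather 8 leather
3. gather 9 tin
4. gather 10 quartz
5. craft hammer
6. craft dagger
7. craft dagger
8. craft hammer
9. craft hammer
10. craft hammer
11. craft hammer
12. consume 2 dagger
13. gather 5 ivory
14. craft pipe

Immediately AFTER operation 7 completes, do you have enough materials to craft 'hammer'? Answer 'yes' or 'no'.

After 1 (gather 6 tin): tin=6
After 2 (gather 8 leather): leather=8 tin=6
After 3 (gather 9 tin): leather=8 tin=15
After 4 (gather 10 quartz): leather=8 quartz=10 tin=15
After 5 (craft hammer): hammer=1 leather=8 quartz=10 tin=12
After 6 (craft dagger): dagger=1 hammer=1 leather=5 quartz=6 tin=12
After 7 (craft dagger): dagger=2 hammer=1 leather=2 quartz=2 tin=12

Answer: yes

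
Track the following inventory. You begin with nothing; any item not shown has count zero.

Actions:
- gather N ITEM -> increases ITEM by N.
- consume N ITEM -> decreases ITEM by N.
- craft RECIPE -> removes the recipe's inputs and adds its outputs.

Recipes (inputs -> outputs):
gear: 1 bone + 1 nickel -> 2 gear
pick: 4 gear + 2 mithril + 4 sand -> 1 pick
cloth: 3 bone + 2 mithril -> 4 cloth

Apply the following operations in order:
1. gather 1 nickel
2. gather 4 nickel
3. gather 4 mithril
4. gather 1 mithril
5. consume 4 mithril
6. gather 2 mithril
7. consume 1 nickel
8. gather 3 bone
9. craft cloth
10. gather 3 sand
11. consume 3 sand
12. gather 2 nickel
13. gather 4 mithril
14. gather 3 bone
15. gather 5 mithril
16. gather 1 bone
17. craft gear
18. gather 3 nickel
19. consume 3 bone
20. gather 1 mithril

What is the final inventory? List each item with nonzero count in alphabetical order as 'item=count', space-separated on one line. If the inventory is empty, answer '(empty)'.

After 1 (gather 1 nickel): nickel=1
After 2 (gather 4 nickel): nickel=5
After 3 (gather 4 mithril): mithril=4 nickel=5
After 4 (gather 1 mithril): mithril=5 nickel=5
After 5 (consume 4 mithril): mithril=1 nickel=5
After 6 (gather 2 mithril): mithril=3 nickel=5
After 7 (consume 1 nickel): mithril=3 nickel=4
After 8 (gather 3 bone): bone=3 mithril=3 nickel=4
After 9 (craft cloth): cloth=4 mithril=1 nickel=4
After 10 (gather 3 sand): cloth=4 mithril=1 nickel=4 sand=3
After 11 (consume 3 sand): cloth=4 mithril=1 nickel=4
After 12 (gather 2 nickel): cloth=4 mithril=1 nickel=6
After 13 (gather 4 mithril): cloth=4 mithril=5 nickel=6
After 14 (gather 3 bone): bone=3 cloth=4 mithril=5 nickel=6
After 15 (gather 5 mithril): bone=3 cloth=4 mithril=10 nickel=6
After 16 (gather 1 bone): bone=4 cloth=4 mithril=10 nickel=6
After 17 (craft gear): bone=3 cloth=4 gear=2 mithril=10 nickel=5
After 18 (gather 3 nickel): bone=3 cloth=4 gear=2 mithril=10 nickel=8
After 19 (consume 3 bone): cloth=4 gear=2 mithril=10 nickel=8
After 20 (gather 1 mithril): cloth=4 gear=2 mithril=11 nickel=8

Answer: cloth=4 gear=2 mithril=11 nickel=8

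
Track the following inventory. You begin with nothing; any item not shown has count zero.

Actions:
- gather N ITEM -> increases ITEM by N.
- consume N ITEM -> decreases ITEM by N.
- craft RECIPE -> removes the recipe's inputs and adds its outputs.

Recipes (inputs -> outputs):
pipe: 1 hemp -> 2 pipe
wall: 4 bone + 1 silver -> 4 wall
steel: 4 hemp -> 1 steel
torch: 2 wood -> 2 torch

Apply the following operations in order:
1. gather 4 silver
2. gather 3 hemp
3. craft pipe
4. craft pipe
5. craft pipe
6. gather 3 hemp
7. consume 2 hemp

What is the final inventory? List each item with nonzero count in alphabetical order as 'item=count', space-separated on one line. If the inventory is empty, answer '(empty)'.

Answer: hemp=1 pipe=6 silver=4

Derivation:
After 1 (gather 4 silver): silver=4
After 2 (gather 3 hemp): hemp=3 silver=4
After 3 (craft pipe): hemp=2 pipe=2 silver=4
After 4 (craft pipe): hemp=1 pipe=4 silver=4
After 5 (craft pipe): pipe=6 silver=4
After 6 (gather 3 hemp): hemp=3 pipe=6 silver=4
After 7 (consume 2 hemp): hemp=1 pipe=6 silver=4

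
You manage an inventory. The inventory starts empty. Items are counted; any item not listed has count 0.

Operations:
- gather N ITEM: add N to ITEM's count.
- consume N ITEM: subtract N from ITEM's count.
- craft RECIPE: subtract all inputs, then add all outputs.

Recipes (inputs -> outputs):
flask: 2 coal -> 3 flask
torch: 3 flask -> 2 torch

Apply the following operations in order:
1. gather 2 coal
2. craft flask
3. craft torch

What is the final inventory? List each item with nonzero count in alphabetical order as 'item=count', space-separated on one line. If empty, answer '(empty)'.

Answer: torch=2

Derivation:
After 1 (gather 2 coal): coal=2
After 2 (craft flask): flask=3
After 3 (craft torch): torch=2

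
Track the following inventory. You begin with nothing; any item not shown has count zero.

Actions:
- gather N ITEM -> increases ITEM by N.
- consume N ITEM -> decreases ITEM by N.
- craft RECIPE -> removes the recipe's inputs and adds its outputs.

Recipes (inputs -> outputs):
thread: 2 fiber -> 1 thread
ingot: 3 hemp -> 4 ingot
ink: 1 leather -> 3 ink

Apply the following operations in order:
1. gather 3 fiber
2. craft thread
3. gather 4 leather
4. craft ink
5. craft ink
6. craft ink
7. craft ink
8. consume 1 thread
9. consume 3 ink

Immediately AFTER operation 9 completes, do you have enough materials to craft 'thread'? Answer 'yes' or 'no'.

Answer: no

Derivation:
After 1 (gather 3 fiber): fiber=3
After 2 (craft thread): fiber=1 thread=1
After 3 (gather 4 leather): fiber=1 leather=4 thread=1
After 4 (craft ink): fiber=1 ink=3 leather=3 thread=1
After 5 (craft ink): fiber=1 ink=6 leather=2 thread=1
After 6 (craft ink): fiber=1 ink=9 leather=1 thread=1
After 7 (craft ink): fiber=1 ink=12 thread=1
After 8 (consume 1 thread): fiber=1 ink=12
After 9 (consume 3 ink): fiber=1 ink=9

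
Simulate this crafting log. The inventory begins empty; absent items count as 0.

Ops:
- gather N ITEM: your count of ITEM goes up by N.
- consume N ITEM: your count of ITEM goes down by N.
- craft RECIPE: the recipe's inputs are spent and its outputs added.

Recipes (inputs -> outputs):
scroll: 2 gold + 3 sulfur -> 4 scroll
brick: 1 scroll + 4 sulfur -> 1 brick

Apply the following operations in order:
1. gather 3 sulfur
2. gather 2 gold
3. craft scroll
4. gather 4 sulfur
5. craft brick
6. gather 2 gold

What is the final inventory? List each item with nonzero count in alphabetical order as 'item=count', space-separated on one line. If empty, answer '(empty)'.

After 1 (gather 3 sulfur): sulfur=3
After 2 (gather 2 gold): gold=2 sulfur=3
After 3 (craft scroll): scroll=4
After 4 (gather 4 sulfur): scroll=4 sulfur=4
After 5 (craft brick): brick=1 scroll=3
After 6 (gather 2 gold): brick=1 gold=2 scroll=3

Answer: brick=1 gold=2 scroll=3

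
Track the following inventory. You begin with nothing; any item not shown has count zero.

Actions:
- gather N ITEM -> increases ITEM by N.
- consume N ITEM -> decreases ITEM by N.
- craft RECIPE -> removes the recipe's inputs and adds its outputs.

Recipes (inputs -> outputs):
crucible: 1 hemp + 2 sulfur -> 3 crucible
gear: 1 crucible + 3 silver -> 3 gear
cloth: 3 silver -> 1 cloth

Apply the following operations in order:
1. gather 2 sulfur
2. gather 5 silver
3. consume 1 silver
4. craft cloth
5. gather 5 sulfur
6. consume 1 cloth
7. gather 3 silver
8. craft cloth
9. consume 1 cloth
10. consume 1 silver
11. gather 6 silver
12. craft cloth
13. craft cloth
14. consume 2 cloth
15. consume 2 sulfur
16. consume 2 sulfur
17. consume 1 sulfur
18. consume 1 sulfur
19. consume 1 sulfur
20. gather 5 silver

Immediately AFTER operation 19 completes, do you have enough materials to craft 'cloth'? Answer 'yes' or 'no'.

After 1 (gather 2 sulfur): sulfur=2
After 2 (gather 5 silver): silver=5 sulfur=2
After 3 (consume 1 silver): silver=4 sulfur=2
After 4 (craft cloth): cloth=1 silver=1 sulfur=2
After 5 (gather 5 sulfur): cloth=1 silver=1 sulfur=7
After 6 (consume 1 cloth): silver=1 sulfur=7
After 7 (gather 3 silver): silver=4 sulfur=7
After 8 (craft cloth): cloth=1 silver=1 sulfur=7
After 9 (consume 1 cloth): silver=1 sulfur=7
After 10 (consume 1 silver): sulfur=7
After 11 (gather 6 silver): silver=6 sulfur=7
After 12 (craft cloth): cloth=1 silver=3 sulfur=7
After 13 (craft cloth): cloth=2 sulfur=7
After 14 (consume 2 cloth): sulfur=7
After 15 (consume 2 sulfur): sulfur=5
After 16 (consume 2 sulfur): sulfur=3
After 17 (consume 1 sulfur): sulfur=2
After 18 (consume 1 sulfur): sulfur=1
After 19 (consume 1 sulfur): (empty)

Answer: no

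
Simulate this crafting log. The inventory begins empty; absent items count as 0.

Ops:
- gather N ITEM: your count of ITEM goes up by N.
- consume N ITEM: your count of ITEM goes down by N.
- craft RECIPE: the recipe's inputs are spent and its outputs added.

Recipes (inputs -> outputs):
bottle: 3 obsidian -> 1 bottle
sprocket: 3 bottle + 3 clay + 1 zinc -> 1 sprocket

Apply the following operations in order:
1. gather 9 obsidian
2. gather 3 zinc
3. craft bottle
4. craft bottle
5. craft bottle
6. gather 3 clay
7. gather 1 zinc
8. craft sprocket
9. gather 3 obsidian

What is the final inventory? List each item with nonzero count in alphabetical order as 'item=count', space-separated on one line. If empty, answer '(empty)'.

Answer: obsidian=3 sprocket=1 zinc=3

Derivation:
After 1 (gather 9 obsidian): obsidian=9
After 2 (gather 3 zinc): obsidian=9 zinc=3
After 3 (craft bottle): bottle=1 obsidian=6 zinc=3
After 4 (craft bottle): bottle=2 obsidian=3 zinc=3
After 5 (craft bottle): bottle=3 zinc=3
After 6 (gather 3 clay): bottle=3 clay=3 zinc=3
After 7 (gather 1 zinc): bottle=3 clay=3 zinc=4
After 8 (craft sprocket): sprocket=1 zinc=3
After 9 (gather 3 obsidian): obsidian=3 sprocket=1 zinc=3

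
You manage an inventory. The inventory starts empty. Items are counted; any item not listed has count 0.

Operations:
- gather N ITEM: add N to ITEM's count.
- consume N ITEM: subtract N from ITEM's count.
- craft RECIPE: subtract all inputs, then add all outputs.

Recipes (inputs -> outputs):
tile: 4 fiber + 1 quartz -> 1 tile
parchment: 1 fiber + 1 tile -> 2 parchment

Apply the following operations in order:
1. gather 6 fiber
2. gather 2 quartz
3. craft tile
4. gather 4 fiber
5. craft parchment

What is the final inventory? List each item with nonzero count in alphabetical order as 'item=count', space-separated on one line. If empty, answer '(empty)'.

After 1 (gather 6 fiber): fiber=6
After 2 (gather 2 quartz): fiber=6 quartz=2
After 3 (craft tile): fiber=2 quartz=1 tile=1
After 4 (gather 4 fiber): fiber=6 quartz=1 tile=1
After 5 (craft parchment): fiber=5 parchment=2 quartz=1

Answer: fiber=5 parchment=2 quartz=1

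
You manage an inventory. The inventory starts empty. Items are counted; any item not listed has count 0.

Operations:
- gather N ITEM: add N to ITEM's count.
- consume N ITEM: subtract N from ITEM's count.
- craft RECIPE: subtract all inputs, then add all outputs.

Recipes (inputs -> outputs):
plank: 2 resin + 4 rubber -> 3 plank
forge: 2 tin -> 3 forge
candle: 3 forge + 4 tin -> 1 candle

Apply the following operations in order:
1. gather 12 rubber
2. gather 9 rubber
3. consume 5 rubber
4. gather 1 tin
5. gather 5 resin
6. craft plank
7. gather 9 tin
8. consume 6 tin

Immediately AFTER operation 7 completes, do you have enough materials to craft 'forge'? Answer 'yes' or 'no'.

Answer: yes

Derivation:
After 1 (gather 12 rubber): rubber=12
After 2 (gather 9 rubber): rubber=21
After 3 (consume 5 rubber): rubber=16
After 4 (gather 1 tin): rubber=16 tin=1
After 5 (gather 5 resin): resin=5 rubber=16 tin=1
After 6 (craft plank): plank=3 resin=3 rubber=12 tin=1
After 7 (gather 9 tin): plank=3 resin=3 rubber=12 tin=10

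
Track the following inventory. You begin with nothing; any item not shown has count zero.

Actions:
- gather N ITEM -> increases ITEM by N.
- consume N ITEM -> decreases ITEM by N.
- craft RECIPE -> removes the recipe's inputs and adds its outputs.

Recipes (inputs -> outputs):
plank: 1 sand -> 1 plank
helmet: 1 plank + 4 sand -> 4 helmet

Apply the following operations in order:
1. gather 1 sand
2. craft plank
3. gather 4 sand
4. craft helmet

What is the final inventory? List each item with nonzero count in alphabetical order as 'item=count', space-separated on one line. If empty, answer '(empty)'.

After 1 (gather 1 sand): sand=1
After 2 (craft plank): plank=1
After 3 (gather 4 sand): plank=1 sand=4
After 4 (craft helmet): helmet=4

Answer: helmet=4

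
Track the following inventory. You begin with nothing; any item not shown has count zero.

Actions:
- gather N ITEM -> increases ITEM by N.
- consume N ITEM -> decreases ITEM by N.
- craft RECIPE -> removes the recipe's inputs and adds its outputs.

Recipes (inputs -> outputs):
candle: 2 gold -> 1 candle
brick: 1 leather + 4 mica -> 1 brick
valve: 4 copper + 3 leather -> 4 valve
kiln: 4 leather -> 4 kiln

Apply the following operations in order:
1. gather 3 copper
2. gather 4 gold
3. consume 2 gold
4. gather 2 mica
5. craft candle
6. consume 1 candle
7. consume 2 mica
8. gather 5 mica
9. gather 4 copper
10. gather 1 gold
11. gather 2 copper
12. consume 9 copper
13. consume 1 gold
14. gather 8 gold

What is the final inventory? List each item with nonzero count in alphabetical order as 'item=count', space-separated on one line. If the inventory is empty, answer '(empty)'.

Answer: gold=8 mica=5

Derivation:
After 1 (gather 3 copper): copper=3
After 2 (gather 4 gold): copper=3 gold=4
After 3 (consume 2 gold): copper=3 gold=2
After 4 (gather 2 mica): copper=3 gold=2 mica=2
After 5 (craft candle): candle=1 copper=3 mica=2
After 6 (consume 1 candle): copper=3 mica=2
After 7 (consume 2 mica): copper=3
After 8 (gather 5 mica): copper=3 mica=5
After 9 (gather 4 copper): copper=7 mica=5
After 10 (gather 1 gold): copper=7 gold=1 mica=5
After 11 (gather 2 copper): copper=9 gold=1 mica=5
After 12 (consume 9 copper): gold=1 mica=5
After 13 (consume 1 gold): mica=5
After 14 (gather 8 gold): gold=8 mica=5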